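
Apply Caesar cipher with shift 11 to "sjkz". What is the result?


Caesar cipher: shift "sjkz" by 11
  's' (pos 18) + 11 = pos 3 = 'd'
  'j' (pos 9) + 11 = pos 20 = 'u'
  'k' (pos 10) + 11 = pos 21 = 'v'
  'z' (pos 25) + 11 = pos 10 = 'k'
Result: duvk

duvk


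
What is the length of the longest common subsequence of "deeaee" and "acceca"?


LCS of "deeaee" and "acceca"
DP table:
           a    c    c    e    c    a
      0    0    0    0    0    0    0
  d   0    0    0    0    0    0    0
  e   0    0    0    0    1    1    1
  e   0    0    0    0    1    1    1
  a   0    1    1    1    1    1    2
  e   0    1    1    1    2    2    2
  e   0    1    1    1    2    2    2
LCS length = dp[6][6] = 2

2


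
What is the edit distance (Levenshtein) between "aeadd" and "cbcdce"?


Computing edit distance: "aeadd" -> "cbcdce"
DP table:
           c    b    c    d    c    e
      0    1    2    3    4    5    6
  a   1    1    2    3    4    5    6
  e   2    2    2    3    4    5    5
  a   3    3    3    3    4    5    6
  d   4    4    4    4    3    4    5
  d   5    5    5    5    4    4    5
Edit distance = dp[5][6] = 5

5


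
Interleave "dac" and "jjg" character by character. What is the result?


Interleaving "dac" and "jjg":
  Position 0: 'd' from first, 'j' from second => "dj"
  Position 1: 'a' from first, 'j' from second => "aj"
  Position 2: 'c' from first, 'g' from second => "cg"
Result: djajcg

djajcg


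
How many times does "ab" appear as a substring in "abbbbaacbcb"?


Searching for "ab" in "abbbbaacbcb"
Scanning each position:
  Position 0: "ab" => MATCH
  Position 1: "bb" => no
  Position 2: "bb" => no
  Position 3: "bb" => no
  Position 4: "ba" => no
  Position 5: "aa" => no
  Position 6: "ac" => no
  Position 7: "cb" => no
  Position 8: "bc" => no
  Position 9: "cb" => no
Total occurrences: 1

1


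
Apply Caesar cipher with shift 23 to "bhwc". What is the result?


Caesar cipher: shift "bhwc" by 23
  'b' (pos 1) + 23 = pos 24 = 'y'
  'h' (pos 7) + 23 = pos 4 = 'e'
  'w' (pos 22) + 23 = pos 19 = 't'
  'c' (pos 2) + 23 = pos 25 = 'z'
Result: yetz

yetz


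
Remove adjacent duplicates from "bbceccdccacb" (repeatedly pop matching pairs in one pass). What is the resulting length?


Input: bbceccdccacb
Stack-based adjacent duplicate removal:
  Read 'b': push. Stack: b
  Read 'b': matches stack top 'b' => pop. Stack: (empty)
  Read 'c': push. Stack: c
  Read 'e': push. Stack: ce
  Read 'c': push. Stack: cec
  Read 'c': matches stack top 'c' => pop. Stack: ce
  Read 'd': push. Stack: ced
  Read 'c': push. Stack: cedc
  Read 'c': matches stack top 'c' => pop. Stack: ced
  Read 'a': push. Stack: ceda
  Read 'c': push. Stack: cedac
  Read 'b': push. Stack: cedacb
Final stack: "cedacb" (length 6)

6


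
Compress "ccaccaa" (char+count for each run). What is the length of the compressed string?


Input: ccaccaa
Runs:
  'c' x 2 => "c2"
  'a' x 1 => "a1"
  'c' x 2 => "c2"
  'a' x 2 => "a2"
Compressed: "c2a1c2a2"
Compressed length: 8

8


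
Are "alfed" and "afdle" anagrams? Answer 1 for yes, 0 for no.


Strings: "alfed", "afdle"
Sorted first:  adefl
Sorted second: adefl
Sorted forms match => anagrams

1


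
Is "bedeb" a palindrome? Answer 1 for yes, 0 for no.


Input: bedeb
Reversed: bedeb
  Compare pos 0 ('b') with pos 4 ('b'): match
  Compare pos 1 ('e') with pos 3 ('e'): match
Result: palindrome

1


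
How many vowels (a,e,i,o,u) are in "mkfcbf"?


Input: mkfcbf
Checking each character:
  'm' at position 0: consonant
  'k' at position 1: consonant
  'f' at position 2: consonant
  'c' at position 3: consonant
  'b' at position 4: consonant
  'f' at position 5: consonant
Total vowels: 0

0


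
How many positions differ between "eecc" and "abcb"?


Comparing "eecc" and "abcb" position by position:
  Position 0: 'e' vs 'a' => DIFFER
  Position 1: 'e' vs 'b' => DIFFER
  Position 2: 'c' vs 'c' => same
  Position 3: 'c' vs 'b' => DIFFER
Positions that differ: 3

3


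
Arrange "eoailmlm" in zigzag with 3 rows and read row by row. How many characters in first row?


Zigzag "eoailmlm" into 3 rows:
Placing characters:
  'e' => row 0
  'o' => row 1
  'a' => row 2
  'i' => row 1
  'l' => row 0
  'm' => row 1
  'l' => row 2
  'm' => row 1
Rows:
  Row 0: "el"
  Row 1: "oimm"
  Row 2: "al"
First row length: 2

2


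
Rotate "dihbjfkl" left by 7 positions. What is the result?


Input: "dihbjfkl", rotate left by 7
First 7 characters: "dihbjfk"
Remaining characters: "l"
Concatenate remaining + first: "l" + "dihbjfk" = "ldihbjfk"

ldihbjfk


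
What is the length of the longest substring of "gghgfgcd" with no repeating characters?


Input: "gghgfgcd"
Sliding window (track last position of each char):
  Position 0 ('g'): window [0,0] length 1 -- new best
  Position 1 ('g'): repeat (last at 0), move window start to 1
  Position 1 ('g'): window [1,1] length 1
  Position 2 ('h'): window [1,2] length 2 -- new best
  Position 3 ('g'): repeat (last at 1), move window start to 2
  Position 3 ('g'): window [2,3] length 2
  Position 4 ('f'): window [2,4] length 3 -- new best
  Position 5 ('g'): repeat (last at 3), move window start to 4
  Position 5 ('g'): window [4,5] length 2
  Position 6 ('c'): window [4,6] length 3
  Position 7 ('d'): window [4,7] length 4 -- new best
Longest substring with no repeats: "fgcd" with length 4

4


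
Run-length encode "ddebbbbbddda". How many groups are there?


Input: ddebbbbbddda
Scanning for consecutive runs:
  Group 1: 'd' x 2 (positions 0-1)
  Group 2: 'e' x 1 (positions 2-2)
  Group 3: 'b' x 5 (positions 3-7)
  Group 4: 'd' x 3 (positions 8-10)
  Group 5: 'a' x 1 (positions 11-11)
Total groups: 5

5


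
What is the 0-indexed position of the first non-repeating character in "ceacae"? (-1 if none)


Input: ceacae
Character frequencies:
  'a': 2
  'c': 2
  'e': 2
Scanning left to right for freq == 1:
  Position 0 ('c'): freq=2, skip
  Position 1 ('e'): freq=2, skip
  Position 2 ('a'): freq=2, skip
  Position 3 ('c'): freq=2, skip
  Position 4 ('a'): freq=2, skip
  Position 5 ('e'): freq=2, skip
  No unique character found => answer = -1

-1


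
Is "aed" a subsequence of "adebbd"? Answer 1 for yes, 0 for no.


Check if "aed" is a subsequence of "adebbd"
Greedy scan:
  Position 0 ('a'): matches sub[0] = 'a'
  Position 1 ('d'): no match needed
  Position 2 ('e'): matches sub[1] = 'e'
  Position 3 ('b'): no match needed
  Position 4 ('b'): no match needed
  Position 5 ('d'): matches sub[2] = 'd'
All 3 characters matched => is a subsequence

1


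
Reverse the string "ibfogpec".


Input: ibfogpec
Reading characters right to left:
  Position 7: 'c'
  Position 6: 'e'
  Position 5: 'p'
  Position 4: 'g'
  Position 3: 'o'
  Position 2: 'f'
  Position 1: 'b'
  Position 0: 'i'
Reversed: cepgofbi

cepgofbi


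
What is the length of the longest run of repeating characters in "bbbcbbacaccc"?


Input: "bbbcbbacaccc"
Scanning for longest run:
  Position 1 ('b'): continues run of 'b', length=2
  Position 2 ('b'): continues run of 'b', length=3
  Position 3 ('c'): new char, reset run to 1
  Position 4 ('b'): new char, reset run to 1
  Position 5 ('b'): continues run of 'b', length=2
  Position 6 ('a'): new char, reset run to 1
  Position 7 ('c'): new char, reset run to 1
  Position 8 ('a'): new char, reset run to 1
  Position 9 ('c'): new char, reset run to 1
  Position 10 ('c'): continues run of 'c', length=2
  Position 11 ('c'): continues run of 'c', length=3
Longest run: 'b' with length 3

3


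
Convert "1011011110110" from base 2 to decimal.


Input: "1011011110110" in base 2
Positional expansion:
  Digit '1' (value 1) x 2^12 = 4096
  Digit '0' (value 0) x 2^11 = 0
  Digit '1' (value 1) x 2^10 = 1024
  Digit '1' (value 1) x 2^9 = 512
  Digit '0' (value 0) x 2^8 = 0
  Digit '1' (value 1) x 2^7 = 128
  Digit '1' (value 1) x 2^6 = 64
  Digit '1' (value 1) x 2^5 = 32
  Digit '1' (value 1) x 2^4 = 16
  Digit '0' (value 0) x 2^3 = 0
  Digit '1' (value 1) x 2^2 = 4
  Digit '1' (value 1) x 2^1 = 2
  Digit '0' (value 0) x 2^0 = 0
Sum = 5878

5878


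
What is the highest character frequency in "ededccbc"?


Input: ededccbc
Character counts:
  'b': 1
  'c': 3
  'd': 2
  'e': 2
Maximum frequency: 3

3


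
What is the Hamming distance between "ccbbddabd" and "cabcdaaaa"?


Comparing "ccbbddabd" and "cabcdaaaa" position by position:
  Position 0: 'c' vs 'c' => same
  Position 1: 'c' vs 'a' => differ
  Position 2: 'b' vs 'b' => same
  Position 3: 'b' vs 'c' => differ
  Position 4: 'd' vs 'd' => same
  Position 5: 'd' vs 'a' => differ
  Position 6: 'a' vs 'a' => same
  Position 7: 'b' vs 'a' => differ
  Position 8: 'd' vs 'a' => differ
Total differences (Hamming distance): 5

5


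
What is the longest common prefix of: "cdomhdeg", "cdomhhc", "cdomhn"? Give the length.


Words: cdomhdeg, cdomhhc, cdomhn
  Position 0: all 'c' => match
  Position 1: all 'd' => match
  Position 2: all 'o' => match
  Position 3: all 'm' => match
  Position 4: all 'h' => match
  Position 5: ('d', 'h', 'n') => mismatch, stop
LCP = "cdomh" (length 5)

5


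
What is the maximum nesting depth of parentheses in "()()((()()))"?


Input: "()()((()()))"
Tracking depth:
  Position 0 '(': depth becomes 1
  Position 1 ')': depth becomes 0
  Position 2 '(': depth becomes 1
  Position 3 ')': depth becomes 0
  Position 4 '(': depth becomes 1
  Position 5 '(': depth becomes 2
  Position 6 '(': depth becomes 3
  Position 7 ')': depth becomes 2
  Position 8 '(': depth becomes 3
  Position 9 ')': depth becomes 2
  Position 10 ')': depth becomes 1
  Position 11 ')': depth becomes 0
Maximum depth reached: 3

3


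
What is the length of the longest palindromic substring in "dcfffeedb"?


Input: "dcfffeedb"
Checking substrings for palindromes:
  [2:5] "fff" (len 3) => palindrome
  [2:4] "ff" (len 2) => palindrome
  [3:5] "ff" (len 2) => palindrome
  [5:7] "ee" (len 2) => palindrome
Longest palindromic substring: "fff" with length 3

3


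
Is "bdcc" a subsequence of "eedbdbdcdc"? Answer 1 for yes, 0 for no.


Check if "bdcc" is a subsequence of "eedbdbdcdc"
Greedy scan:
  Position 0 ('e'): no match needed
  Position 1 ('e'): no match needed
  Position 2 ('d'): no match needed
  Position 3 ('b'): matches sub[0] = 'b'
  Position 4 ('d'): matches sub[1] = 'd'
  Position 5 ('b'): no match needed
  Position 6 ('d'): no match needed
  Position 7 ('c'): matches sub[2] = 'c'
  Position 8 ('d'): no match needed
  Position 9 ('c'): matches sub[3] = 'c'
All 4 characters matched => is a subsequence

1


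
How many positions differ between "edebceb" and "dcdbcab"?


Comparing "edebceb" and "dcdbcab" position by position:
  Position 0: 'e' vs 'd' => DIFFER
  Position 1: 'd' vs 'c' => DIFFER
  Position 2: 'e' vs 'd' => DIFFER
  Position 3: 'b' vs 'b' => same
  Position 4: 'c' vs 'c' => same
  Position 5: 'e' vs 'a' => DIFFER
  Position 6: 'b' vs 'b' => same
Positions that differ: 4

4


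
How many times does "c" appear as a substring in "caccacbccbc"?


Searching for "c" in "caccacbccbc"
Scanning each position:
  Position 0: "c" => MATCH
  Position 1: "a" => no
  Position 2: "c" => MATCH
  Position 3: "c" => MATCH
  Position 4: "a" => no
  Position 5: "c" => MATCH
  Position 6: "b" => no
  Position 7: "c" => MATCH
  Position 8: "c" => MATCH
  Position 9: "b" => no
  Position 10: "c" => MATCH
Total occurrences: 7

7


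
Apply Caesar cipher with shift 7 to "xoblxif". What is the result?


Caesar cipher: shift "xoblxif" by 7
  'x' (pos 23) + 7 = pos 4 = 'e'
  'o' (pos 14) + 7 = pos 21 = 'v'
  'b' (pos 1) + 7 = pos 8 = 'i'
  'l' (pos 11) + 7 = pos 18 = 's'
  'x' (pos 23) + 7 = pos 4 = 'e'
  'i' (pos 8) + 7 = pos 15 = 'p'
  'f' (pos 5) + 7 = pos 12 = 'm'
Result: evisepm

evisepm


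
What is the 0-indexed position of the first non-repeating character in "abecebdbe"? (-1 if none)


Input: abecebdbe
Character frequencies:
  'a': 1
  'b': 3
  'c': 1
  'd': 1
  'e': 3
Scanning left to right for freq == 1:
  Position 0 ('a'): unique! => answer = 0

0


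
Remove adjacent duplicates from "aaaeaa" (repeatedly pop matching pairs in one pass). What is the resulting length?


Input: aaaeaa
Stack-based adjacent duplicate removal:
  Read 'a': push. Stack: a
  Read 'a': matches stack top 'a' => pop. Stack: (empty)
  Read 'a': push. Stack: a
  Read 'e': push. Stack: ae
  Read 'a': push. Stack: aea
  Read 'a': matches stack top 'a' => pop. Stack: ae
Final stack: "ae" (length 2)

2


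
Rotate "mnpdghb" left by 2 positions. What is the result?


Input: "mnpdghb", rotate left by 2
First 2 characters: "mn"
Remaining characters: "pdghb"
Concatenate remaining + first: "pdghb" + "mn" = "pdghbmn"

pdghbmn


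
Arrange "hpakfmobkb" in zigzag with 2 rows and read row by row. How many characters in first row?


Zigzag "hpakfmobkb" into 2 rows:
Placing characters:
  'h' => row 0
  'p' => row 1
  'a' => row 0
  'k' => row 1
  'f' => row 0
  'm' => row 1
  'o' => row 0
  'b' => row 1
  'k' => row 0
  'b' => row 1
Rows:
  Row 0: "hafok"
  Row 1: "pkmbb"
First row length: 5

5


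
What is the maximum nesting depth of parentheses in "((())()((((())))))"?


Input: "((())()((((())))))"
Tracking depth:
  Position 0 '(': depth becomes 1
  Position 1 '(': depth becomes 2
  Position 2 '(': depth becomes 3
  Position 3 ')': depth becomes 2
  Position 4 ')': depth becomes 1
  Position 5 '(': depth becomes 2
  Position 6 ')': depth becomes 1
  Position 7 '(': depth becomes 2
  Position 8 '(': depth becomes 3
  Position 9 '(': depth becomes 4
  Position 10 '(': depth becomes 5
  Position 11 '(': depth becomes 6
  Position 12 ')': depth becomes 5
  Position 13 ')': depth becomes 4
  Position 14 ')': depth becomes 3
  Position 15 ')': depth becomes 2
  Position 16 ')': depth becomes 1
  Position 17 ')': depth becomes 0
Maximum depth reached: 6

6


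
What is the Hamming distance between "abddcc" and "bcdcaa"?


Comparing "abddcc" and "bcdcaa" position by position:
  Position 0: 'a' vs 'b' => differ
  Position 1: 'b' vs 'c' => differ
  Position 2: 'd' vs 'd' => same
  Position 3: 'd' vs 'c' => differ
  Position 4: 'c' vs 'a' => differ
  Position 5: 'c' vs 'a' => differ
Total differences (Hamming distance): 5

5


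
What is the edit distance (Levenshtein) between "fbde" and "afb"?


Computing edit distance: "fbde" -> "afb"
DP table:
           a    f    b
      0    1    2    3
  f   1    1    1    2
  b   2    2    2    1
  d   3    3    3    2
  e   4    4    4    3
Edit distance = dp[4][3] = 3

3


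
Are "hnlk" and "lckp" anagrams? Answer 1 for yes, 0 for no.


Strings: "hnlk", "lckp"
Sorted first:  hkln
Sorted second: cklp
Differ at position 0: 'h' vs 'c' => not anagrams

0


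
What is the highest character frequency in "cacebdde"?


Input: cacebdde
Character counts:
  'a': 1
  'b': 1
  'c': 2
  'd': 2
  'e': 2
Maximum frequency: 2

2


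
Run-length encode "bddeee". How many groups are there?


Input: bddeee
Scanning for consecutive runs:
  Group 1: 'b' x 1 (positions 0-0)
  Group 2: 'd' x 2 (positions 1-2)
  Group 3: 'e' x 3 (positions 3-5)
Total groups: 3

3


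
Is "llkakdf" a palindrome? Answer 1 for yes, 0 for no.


Input: llkakdf
Reversed: fdkakll
  Compare pos 0 ('l') with pos 6 ('f'): MISMATCH
  Compare pos 1 ('l') with pos 5 ('d'): MISMATCH
  Compare pos 2 ('k') with pos 4 ('k'): match
Result: not a palindrome

0


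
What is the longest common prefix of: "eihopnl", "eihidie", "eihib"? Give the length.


Words: eihopnl, eihidie, eihib
  Position 0: all 'e' => match
  Position 1: all 'i' => match
  Position 2: all 'h' => match
  Position 3: ('o', 'i', 'i') => mismatch, stop
LCP = "eih" (length 3)

3


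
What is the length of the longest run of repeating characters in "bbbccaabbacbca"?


Input: "bbbccaabbacbca"
Scanning for longest run:
  Position 1 ('b'): continues run of 'b', length=2
  Position 2 ('b'): continues run of 'b', length=3
  Position 3 ('c'): new char, reset run to 1
  Position 4 ('c'): continues run of 'c', length=2
  Position 5 ('a'): new char, reset run to 1
  Position 6 ('a'): continues run of 'a', length=2
  Position 7 ('b'): new char, reset run to 1
  Position 8 ('b'): continues run of 'b', length=2
  Position 9 ('a'): new char, reset run to 1
  Position 10 ('c'): new char, reset run to 1
  Position 11 ('b'): new char, reset run to 1
  Position 12 ('c'): new char, reset run to 1
  Position 13 ('a'): new char, reset run to 1
Longest run: 'b' with length 3

3


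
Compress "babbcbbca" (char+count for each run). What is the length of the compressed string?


Input: babbcbbca
Runs:
  'b' x 1 => "b1"
  'a' x 1 => "a1"
  'b' x 2 => "b2"
  'c' x 1 => "c1"
  'b' x 2 => "b2"
  'c' x 1 => "c1"
  'a' x 1 => "a1"
Compressed: "b1a1b2c1b2c1a1"
Compressed length: 14

14


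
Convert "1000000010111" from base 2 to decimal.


Input: "1000000010111" in base 2
Positional expansion:
  Digit '1' (value 1) x 2^12 = 4096
  Digit '0' (value 0) x 2^11 = 0
  Digit '0' (value 0) x 2^10 = 0
  Digit '0' (value 0) x 2^9 = 0
  Digit '0' (value 0) x 2^8 = 0
  Digit '0' (value 0) x 2^7 = 0
  Digit '0' (value 0) x 2^6 = 0
  Digit '0' (value 0) x 2^5 = 0
  Digit '1' (value 1) x 2^4 = 16
  Digit '0' (value 0) x 2^3 = 0
  Digit '1' (value 1) x 2^2 = 4
  Digit '1' (value 1) x 2^1 = 2
  Digit '1' (value 1) x 2^0 = 1
Sum = 4119

4119


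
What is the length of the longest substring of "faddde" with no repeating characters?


Input: "faddde"
Sliding window (track last position of each char):
  Position 0 ('f'): window [0,0] length 1 -- new best
  Position 1 ('a'): window [0,1] length 2 -- new best
  Position 2 ('d'): window [0,2] length 3 -- new best
  Position 3 ('d'): repeat (last at 2), move window start to 3
  Position 3 ('d'): window [3,3] length 1
  Position 4 ('d'): repeat (last at 3), move window start to 4
  Position 4 ('d'): window [4,4] length 1
  Position 5 ('e'): window [4,5] length 2
Longest substring with no repeats: "fad" with length 3

3


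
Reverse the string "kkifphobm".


Input: kkifphobm
Reading characters right to left:
  Position 8: 'm'
  Position 7: 'b'
  Position 6: 'o'
  Position 5: 'h'
  Position 4: 'p'
  Position 3: 'f'
  Position 2: 'i'
  Position 1: 'k'
  Position 0: 'k'
Reversed: mbohpfikk

mbohpfikk


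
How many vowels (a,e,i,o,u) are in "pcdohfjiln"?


Input: pcdohfjiln
Checking each character:
  'p' at position 0: consonant
  'c' at position 1: consonant
  'd' at position 2: consonant
  'o' at position 3: vowel (running total: 1)
  'h' at position 4: consonant
  'f' at position 5: consonant
  'j' at position 6: consonant
  'i' at position 7: vowel (running total: 2)
  'l' at position 8: consonant
  'n' at position 9: consonant
Total vowels: 2

2


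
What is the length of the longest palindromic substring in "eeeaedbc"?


Input: "eeeaedbc"
Checking substrings for palindromes:
  [0:3] "eee" (len 3) => palindrome
  [2:5] "eae" (len 3) => palindrome
  [0:2] "ee" (len 2) => palindrome
  [1:3] "ee" (len 2) => palindrome
Longest palindromic substring: "eee" with length 3

3


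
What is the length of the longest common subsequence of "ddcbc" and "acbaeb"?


LCS of "ddcbc" and "acbaeb"
DP table:
           a    c    b    a    e    b
      0    0    0    0    0    0    0
  d   0    0    0    0    0    0    0
  d   0    0    0    0    0    0    0
  c   0    0    1    1    1    1    1
  b   0    0    1    2    2    2    2
  c   0    0    1    2    2    2    2
LCS length = dp[5][6] = 2

2


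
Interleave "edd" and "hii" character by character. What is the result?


Interleaving "edd" and "hii":
  Position 0: 'e' from first, 'h' from second => "eh"
  Position 1: 'd' from first, 'i' from second => "di"
  Position 2: 'd' from first, 'i' from second => "di"
Result: ehdidi

ehdidi


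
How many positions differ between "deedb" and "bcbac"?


Comparing "deedb" and "bcbac" position by position:
  Position 0: 'd' vs 'b' => DIFFER
  Position 1: 'e' vs 'c' => DIFFER
  Position 2: 'e' vs 'b' => DIFFER
  Position 3: 'd' vs 'a' => DIFFER
  Position 4: 'b' vs 'c' => DIFFER
Positions that differ: 5

5


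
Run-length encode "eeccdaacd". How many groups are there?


Input: eeccdaacd
Scanning for consecutive runs:
  Group 1: 'e' x 2 (positions 0-1)
  Group 2: 'c' x 2 (positions 2-3)
  Group 3: 'd' x 1 (positions 4-4)
  Group 4: 'a' x 2 (positions 5-6)
  Group 5: 'c' x 1 (positions 7-7)
  Group 6: 'd' x 1 (positions 8-8)
Total groups: 6

6


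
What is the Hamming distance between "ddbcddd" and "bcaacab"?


Comparing "ddbcddd" and "bcaacab" position by position:
  Position 0: 'd' vs 'b' => differ
  Position 1: 'd' vs 'c' => differ
  Position 2: 'b' vs 'a' => differ
  Position 3: 'c' vs 'a' => differ
  Position 4: 'd' vs 'c' => differ
  Position 5: 'd' vs 'a' => differ
  Position 6: 'd' vs 'b' => differ
Total differences (Hamming distance): 7

7


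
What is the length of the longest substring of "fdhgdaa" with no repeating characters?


Input: "fdhgdaa"
Sliding window (track last position of each char):
  Position 0 ('f'): window [0,0] length 1 -- new best
  Position 1 ('d'): window [0,1] length 2 -- new best
  Position 2 ('h'): window [0,2] length 3 -- new best
  Position 3 ('g'): window [0,3] length 4 -- new best
  Position 4 ('d'): repeat (last at 1), move window start to 2
  Position 4 ('d'): window [2,4] length 3
  Position 5 ('a'): window [2,5] length 4
  Position 6 ('a'): repeat (last at 5), move window start to 6
  Position 6 ('a'): window [6,6] length 1
Longest substring with no repeats: "fdhg" with length 4

4


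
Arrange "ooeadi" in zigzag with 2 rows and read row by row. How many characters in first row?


Zigzag "ooeadi" into 2 rows:
Placing characters:
  'o' => row 0
  'o' => row 1
  'e' => row 0
  'a' => row 1
  'd' => row 0
  'i' => row 1
Rows:
  Row 0: "oed"
  Row 1: "oai"
First row length: 3

3


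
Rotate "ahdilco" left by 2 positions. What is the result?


Input: "ahdilco", rotate left by 2
First 2 characters: "ah"
Remaining characters: "dilco"
Concatenate remaining + first: "dilco" + "ah" = "dilcoah"

dilcoah


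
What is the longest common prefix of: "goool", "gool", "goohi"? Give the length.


Words: goool, gool, goohi
  Position 0: all 'g' => match
  Position 1: all 'o' => match
  Position 2: all 'o' => match
  Position 3: ('o', 'l', 'h') => mismatch, stop
LCP = "goo" (length 3)

3


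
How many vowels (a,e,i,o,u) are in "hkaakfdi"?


Input: hkaakfdi
Checking each character:
  'h' at position 0: consonant
  'k' at position 1: consonant
  'a' at position 2: vowel (running total: 1)
  'a' at position 3: vowel (running total: 2)
  'k' at position 4: consonant
  'f' at position 5: consonant
  'd' at position 6: consonant
  'i' at position 7: vowel (running total: 3)
Total vowels: 3

3


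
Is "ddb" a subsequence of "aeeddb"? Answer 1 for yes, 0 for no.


Check if "ddb" is a subsequence of "aeeddb"
Greedy scan:
  Position 0 ('a'): no match needed
  Position 1 ('e'): no match needed
  Position 2 ('e'): no match needed
  Position 3 ('d'): matches sub[0] = 'd'
  Position 4 ('d'): matches sub[1] = 'd'
  Position 5 ('b'): matches sub[2] = 'b'
All 3 characters matched => is a subsequence

1


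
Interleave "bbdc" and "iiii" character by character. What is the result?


Interleaving "bbdc" and "iiii":
  Position 0: 'b' from first, 'i' from second => "bi"
  Position 1: 'b' from first, 'i' from second => "bi"
  Position 2: 'd' from first, 'i' from second => "di"
  Position 3: 'c' from first, 'i' from second => "ci"
Result: bibidici

bibidici


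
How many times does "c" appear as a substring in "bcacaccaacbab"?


Searching for "c" in "bcacaccaacbab"
Scanning each position:
  Position 0: "b" => no
  Position 1: "c" => MATCH
  Position 2: "a" => no
  Position 3: "c" => MATCH
  Position 4: "a" => no
  Position 5: "c" => MATCH
  Position 6: "c" => MATCH
  Position 7: "a" => no
  Position 8: "a" => no
  Position 9: "c" => MATCH
  Position 10: "b" => no
  Position 11: "a" => no
  Position 12: "b" => no
Total occurrences: 5

5


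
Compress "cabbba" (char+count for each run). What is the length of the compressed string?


Input: cabbba
Runs:
  'c' x 1 => "c1"
  'a' x 1 => "a1"
  'b' x 3 => "b3"
  'a' x 1 => "a1"
Compressed: "c1a1b3a1"
Compressed length: 8

8


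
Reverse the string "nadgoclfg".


Input: nadgoclfg
Reading characters right to left:
  Position 8: 'g'
  Position 7: 'f'
  Position 6: 'l'
  Position 5: 'c'
  Position 4: 'o'
  Position 3: 'g'
  Position 2: 'd'
  Position 1: 'a'
  Position 0: 'n'
Reversed: gflcogdan

gflcogdan


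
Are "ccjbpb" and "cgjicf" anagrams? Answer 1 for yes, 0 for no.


Strings: "ccjbpb", "cgjicf"
Sorted first:  bbccjp
Sorted second: ccfgij
Differ at position 0: 'b' vs 'c' => not anagrams

0


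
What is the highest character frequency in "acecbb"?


Input: acecbb
Character counts:
  'a': 1
  'b': 2
  'c': 2
  'e': 1
Maximum frequency: 2

2


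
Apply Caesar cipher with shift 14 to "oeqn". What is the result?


Caesar cipher: shift "oeqn" by 14
  'o' (pos 14) + 14 = pos 2 = 'c'
  'e' (pos 4) + 14 = pos 18 = 's'
  'q' (pos 16) + 14 = pos 4 = 'e'
  'n' (pos 13) + 14 = pos 1 = 'b'
Result: cseb

cseb


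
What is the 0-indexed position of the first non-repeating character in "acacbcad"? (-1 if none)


Input: acacbcad
Character frequencies:
  'a': 3
  'b': 1
  'c': 3
  'd': 1
Scanning left to right for freq == 1:
  Position 0 ('a'): freq=3, skip
  Position 1 ('c'): freq=3, skip
  Position 2 ('a'): freq=3, skip
  Position 3 ('c'): freq=3, skip
  Position 4 ('b'): unique! => answer = 4

4


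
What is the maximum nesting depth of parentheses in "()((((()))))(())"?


Input: "()((((()))))(())"
Tracking depth:
  Position 0 '(': depth becomes 1
  Position 1 ')': depth becomes 0
  Position 2 '(': depth becomes 1
  Position 3 '(': depth becomes 2
  Position 4 '(': depth becomes 3
  Position 5 '(': depth becomes 4
  Position 6 '(': depth becomes 5
  Position 7 ')': depth becomes 4
  Position 8 ')': depth becomes 3
  Position 9 ')': depth becomes 2
  Position 10 ')': depth becomes 1
  Position 11 ')': depth becomes 0
  Position 12 '(': depth becomes 1
  Position 13 '(': depth becomes 2
  Position 14 ')': depth becomes 1
  Position 15 ')': depth becomes 0
Maximum depth reached: 5

5


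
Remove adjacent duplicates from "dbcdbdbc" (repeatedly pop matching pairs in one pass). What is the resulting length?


Input: dbcdbdbc
Stack-based adjacent duplicate removal:
  Read 'd': push. Stack: d
  Read 'b': push. Stack: db
  Read 'c': push. Stack: dbc
  Read 'd': push. Stack: dbcd
  Read 'b': push. Stack: dbcdb
  Read 'd': push. Stack: dbcdbd
  Read 'b': push. Stack: dbcdbdb
  Read 'c': push. Stack: dbcdbdbc
Final stack: "dbcdbdbc" (length 8)

8


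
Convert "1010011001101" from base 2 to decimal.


Input: "1010011001101" in base 2
Positional expansion:
  Digit '1' (value 1) x 2^12 = 4096
  Digit '0' (value 0) x 2^11 = 0
  Digit '1' (value 1) x 2^10 = 1024
  Digit '0' (value 0) x 2^9 = 0
  Digit '0' (value 0) x 2^8 = 0
  Digit '1' (value 1) x 2^7 = 128
  Digit '1' (value 1) x 2^6 = 64
  Digit '0' (value 0) x 2^5 = 0
  Digit '0' (value 0) x 2^4 = 0
  Digit '1' (value 1) x 2^3 = 8
  Digit '1' (value 1) x 2^2 = 4
  Digit '0' (value 0) x 2^1 = 0
  Digit '1' (value 1) x 2^0 = 1
Sum = 5325

5325


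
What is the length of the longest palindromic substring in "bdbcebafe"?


Input: "bdbcebafe"
Checking substrings for palindromes:
  [0:3] "bdb" (len 3) => palindrome
Longest palindromic substring: "bdb" with length 3

3


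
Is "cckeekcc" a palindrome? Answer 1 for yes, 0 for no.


Input: cckeekcc
Reversed: cckeekcc
  Compare pos 0 ('c') with pos 7 ('c'): match
  Compare pos 1 ('c') with pos 6 ('c'): match
  Compare pos 2 ('k') with pos 5 ('k'): match
  Compare pos 3 ('e') with pos 4 ('e'): match
Result: palindrome

1


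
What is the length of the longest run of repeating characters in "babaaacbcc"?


Input: "babaaacbcc"
Scanning for longest run:
  Position 1 ('a'): new char, reset run to 1
  Position 2 ('b'): new char, reset run to 1
  Position 3 ('a'): new char, reset run to 1
  Position 4 ('a'): continues run of 'a', length=2
  Position 5 ('a'): continues run of 'a', length=3
  Position 6 ('c'): new char, reset run to 1
  Position 7 ('b'): new char, reset run to 1
  Position 8 ('c'): new char, reset run to 1
  Position 9 ('c'): continues run of 'c', length=2
Longest run: 'a' with length 3

3


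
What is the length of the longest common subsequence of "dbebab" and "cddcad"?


LCS of "dbebab" and "cddcad"
DP table:
           c    d    d    c    a    d
      0    0    0    0    0    0    0
  d   0    0    1    1    1    1    1
  b   0    0    1    1    1    1    1
  e   0    0    1    1    1    1    1
  b   0    0    1    1    1    1    1
  a   0    0    1    1    1    2    2
  b   0    0    1    1    1    2    2
LCS length = dp[6][6] = 2

2


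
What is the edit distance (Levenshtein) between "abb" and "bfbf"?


Computing edit distance: "abb" -> "bfbf"
DP table:
           b    f    b    f
      0    1    2    3    4
  a   1    1    2    3    4
  b   2    1    2    2    3
  b   3    2    2    2    3
Edit distance = dp[3][4] = 3

3


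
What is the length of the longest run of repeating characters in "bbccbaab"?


Input: "bbccbaab"
Scanning for longest run:
  Position 1 ('b'): continues run of 'b', length=2
  Position 2 ('c'): new char, reset run to 1
  Position 3 ('c'): continues run of 'c', length=2
  Position 4 ('b'): new char, reset run to 1
  Position 5 ('a'): new char, reset run to 1
  Position 6 ('a'): continues run of 'a', length=2
  Position 7 ('b'): new char, reset run to 1
Longest run: 'b' with length 2

2


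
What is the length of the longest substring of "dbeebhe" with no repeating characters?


Input: "dbeebhe"
Sliding window (track last position of each char):
  Position 0 ('d'): window [0,0] length 1 -- new best
  Position 1 ('b'): window [0,1] length 2 -- new best
  Position 2 ('e'): window [0,2] length 3 -- new best
  Position 3 ('e'): repeat (last at 2), move window start to 3
  Position 3 ('e'): window [3,3] length 1
  Position 4 ('b'): window [3,4] length 2
  Position 5 ('h'): window [3,5] length 3
  Position 6 ('e'): repeat (last at 3), move window start to 4
  Position 6 ('e'): window [4,6] length 3
Longest substring with no repeats: "dbe" with length 3

3


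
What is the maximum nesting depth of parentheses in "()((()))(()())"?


Input: "()((()))(()())"
Tracking depth:
  Position 0 '(': depth becomes 1
  Position 1 ')': depth becomes 0
  Position 2 '(': depth becomes 1
  Position 3 '(': depth becomes 2
  Position 4 '(': depth becomes 3
  Position 5 ')': depth becomes 2
  Position 6 ')': depth becomes 1
  Position 7 ')': depth becomes 0
  Position 8 '(': depth becomes 1
  Position 9 '(': depth becomes 2
  Position 10 ')': depth becomes 1
  Position 11 '(': depth becomes 2
  Position 12 ')': depth becomes 1
  Position 13 ')': depth becomes 0
Maximum depth reached: 3

3


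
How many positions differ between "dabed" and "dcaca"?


Comparing "dabed" and "dcaca" position by position:
  Position 0: 'd' vs 'd' => same
  Position 1: 'a' vs 'c' => DIFFER
  Position 2: 'b' vs 'a' => DIFFER
  Position 3: 'e' vs 'c' => DIFFER
  Position 4: 'd' vs 'a' => DIFFER
Positions that differ: 4

4


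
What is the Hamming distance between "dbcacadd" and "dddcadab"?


Comparing "dbcacadd" and "dddcadab" position by position:
  Position 0: 'd' vs 'd' => same
  Position 1: 'b' vs 'd' => differ
  Position 2: 'c' vs 'd' => differ
  Position 3: 'a' vs 'c' => differ
  Position 4: 'c' vs 'a' => differ
  Position 5: 'a' vs 'd' => differ
  Position 6: 'd' vs 'a' => differ
  Position 7: 'd' vs 'b' => differ
Total differences (Hamming distance): 7

7


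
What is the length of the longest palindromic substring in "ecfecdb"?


Input: "ecfecdb"
Checking substrings for palindromes:
  No multi-char palindromic substrings found
Longest palindromic substring: "e" with length 1

1


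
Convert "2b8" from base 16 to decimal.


Input: "2b8" in base 16
Positional expansion:
  Digit '2' (value 2) x 16^2 = 512
  Digit 'b' (value 11) x 16^1 = 176
  Digit '8' (value 8) x 16^0 = 8
Sum = 696

696


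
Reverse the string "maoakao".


Input: maoakao
Reading characters right to left:
  Position 6: 'o'
  Position 5: 'a'
  Position 4: 'k'
  Position 3: 'a'
  Position 2: 'o'
  Position 1: 'a'
  Position 0: 'm'
Reversed: oakaoam

oakaoam


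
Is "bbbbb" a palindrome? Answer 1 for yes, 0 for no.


Input: bbbbb
Reversed: bbbbb
  Compare pos 0 ('b') with pos 4 ('b'): match
  Compare pos 1 ('b') with pos 3 ('b'): match
Result: palindrome

1


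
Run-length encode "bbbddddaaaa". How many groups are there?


Input: bbbddddaaaa
Scanning for consecutive runs:
  Group 1: 'b' x 3 (positions 0-2)
  Group 2: 'd' x 4 (positions 3-6)
  Group 3: 'a' x 4 (positions 7-10)
Total groups: 3

3


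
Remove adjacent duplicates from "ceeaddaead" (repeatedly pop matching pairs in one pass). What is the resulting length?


Input: ceeaddaead
Stack-based adjacent duplicate removal:
  Read 'c': push. Stack: c
  Read 'e': push. Stack: ce
  Read 'e': matches stack top 'e' => pop. Stack: c
  Read 'a': push. Stack: ca
  Read 'd': push. Stack: cad
  Read 'd': matches stack top 'd' => pop. Stack: ca
  Read 'a': matches stack top 'a' => pop. Stack: c
  Read 'e': push. Stack: ce
  Read 'a': push. Stack: cea
  Read 'd': push. Stack: cead
Final stack: "cead" (length 4)

4


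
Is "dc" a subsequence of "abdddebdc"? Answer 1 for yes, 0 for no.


Check if "dc" is a subsequence of "abdddebdc"
Greedy scan:
  Position 0 ('a'): no match needed
  Position 1 ('b'): no match needed
  Position 2 ('d'): matches sub[0] = 'd'
  Position 3 ('d'): no match needed
  Position 4 ('d'): no match needed
  Position 5 ('e'): no match needed
  Position 6 ('b'): no match needed
  Position 7 ('d'): no match needed
  Position 8 ('c'): matches sub[1] = 'c'
All 2 characters matched => is a subsequence

1


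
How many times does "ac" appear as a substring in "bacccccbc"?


Searching for "ac" in "bacccccbc"
Scanning each position:
  Position 0: "ba" => no
  Position 1: "ac" => MATCH
  Position 2: "cc" => no
  Position 3: "cc" => no
  Position 4: "cc" => no
  Position 5: "cc" => no
  Position 6: "cb" => no
  Position 7: "bc" => no
Total occurrences: 1

1


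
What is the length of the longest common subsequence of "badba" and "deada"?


LCS of "badba" and "deada"
DP table:
           d    e    a    d    a
      0    0    0    0    0    0
  b   0    0    0    0    0    0
  a   0    0    0    1    1    1
  d   0    1    1    1    2    2
  b   0    1    1    1    2    2
  a   0    1    1    2    2    3
LCS length = dp[5][5] = 3

3


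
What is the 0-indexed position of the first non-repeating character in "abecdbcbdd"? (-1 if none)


Input: abecdbcbdd
Character frequencies:
  'a': 1
  'b': 3
  'c': 2
  'd': 3
  'e': 1
Scanning left to right for freq == 1:
  Position 0 ('a'): unique! => answer = 0

0


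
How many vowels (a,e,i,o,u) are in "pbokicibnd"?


Input: pbokicibnd
Checking each character:
  'p' at position 0: consonant
  'b' at position 1: consonant
  'o' at position 2: vowel (running total: 1)
  'k' at position 3: consonant
  'i' at position 4: vowel (running total: 2)
  'c' at position 5: consonant
  'i' at position 6: vowel (running total: 3)
  'b' at position 7: consonant
  'n' at position 8: consonant
  'd' at position 9: consonant
Total vowels: 3

3


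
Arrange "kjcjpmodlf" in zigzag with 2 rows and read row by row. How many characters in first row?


Zigzag "kjcjpmodlf" into 2 rows:
Placing characters:
  'k' => row 0
  'j' => row 1
  'c' => row 0
  'j' => row 1
  'p' => row 0
  'm' => row 1
  'o' => row 0
  'd' => row 1
  'l' => row 0
  'f' => row 1
Rows:
  Row 0: "kcpol"
  Row 1: "jjmdf"
First row length: 5

5


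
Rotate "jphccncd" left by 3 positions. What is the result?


Input: "jphccncd", rotate left by 3
First 3 characters: "jph"
Remaining characters: "ccncd"
Concatenate remaining + first: "ccncd" + "jph" = "ccncdjph"

ccncdjph


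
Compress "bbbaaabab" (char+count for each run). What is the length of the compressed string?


Input: bbbaaabab
Runs:
  'b' x 3 => "b3"
  'a' x 3 => "a3"
  'b' x 1 => "b1"
  'a' x 1 => "a1"
  'b' x 1 => "b1"
Compressed: "b3a3b1a1b1"
Compressed length: 10

10


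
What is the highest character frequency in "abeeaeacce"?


Input: abeeaeacce
Character counts:
  'a': 3
  'b': 1
  'c': 2
  'e': 4
Maximum frequency: 4

4


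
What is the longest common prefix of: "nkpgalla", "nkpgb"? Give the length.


Words: nkpgalla, nkpgb
  Position 0: all 'n' => match
  Position 1: all 'k' => match
  Position 2: all 'p' => match
  Position 3: all 'g' => match
  Position 4: ('a', 'b') => mismatch, stop
LCP = "nkpg" (length 4)

4


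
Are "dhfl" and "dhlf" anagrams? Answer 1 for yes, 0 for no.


Strings: "dhfl", "dhlf"
Sorted first:  dfhl
Sorted second: dfhl
Sorted forms match => anagrams

1


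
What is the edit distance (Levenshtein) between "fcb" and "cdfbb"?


Computing edit distance: "fcb" -> "cdfbb"
DP table:
           c    d    f    b    b
      0    1    2    3    4    5
  f   1    1    2    2    3    4
  c   2    1    2    3    3    4
  b   3    2    2    3    3    3
Edit distance = dp[3][5] = 3

3


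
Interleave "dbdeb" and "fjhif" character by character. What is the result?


Interleaving "dbdeb" and "fjhif":
  Position 0: 'd' from first, 'f' from second => "df"
  Position 1: 'b' from first, 'j' from second => "bj"
  Position 2: 'd' from first, 'h' from second => "dh"
  Position 3: 'e' from first, 'i' from second => "ei"
  Position 4: 'b' from first, 'f' from second => "bf"
Result: dfbjdheibf

dfbjdheibf


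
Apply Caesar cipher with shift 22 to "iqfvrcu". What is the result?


Caesar cipher: shift "iqfvrcu" by 22
  'i' (pos 8) + 22 = pos 4 = 'e'
  'q' (pos 16) + 22 = pos 12 = 'm'
  'f' (pos 5) + 22 = pos 1 = 'b'
  'v' (pos 21) + 22 = pos 17 = 'r'
  'r' (pos 17) + 22 = pos 13 = 'n'
  'c' (pos 2) + 22 = pos 24 = 'y'
  'u' (pos 20) + 22 = pos 16 = 'q'
Result: embrnyq

embrnyq


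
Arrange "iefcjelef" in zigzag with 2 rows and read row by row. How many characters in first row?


Zigzag "iefcjelef" into 2 rows:
Placing characters:
  'i' => row 0
  'e' => row 1
  'f' => row 0
  'c' => row 1
  'j' => row 0
  'e' => row 1
  'l' => row 0
  'e' => row 1
  'f' => row 0
Rows:
  Row 0: "ifjlf"
  Row 1: "ecee"
First row length: 5

5


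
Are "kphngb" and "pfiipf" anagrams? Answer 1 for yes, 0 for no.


Strings: "kphngb", "pfiipf"
Sorted first:  bghknp
Sorted second: ffiipp
Differ at position 0: 'b' vs 'f' => not anagrams

0


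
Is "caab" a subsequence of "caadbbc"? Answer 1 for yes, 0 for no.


Check if "caab" is a subsequence of "caadbbc"
Greedy scan:
  Position 0 ('c'): matches sub[0] = 'c'
  Position 1 ('a'): matches sub[1] = 'a'
  Position 2 ('a'): matches sub[2] = 'a'
  Position 3 ('d'): no match needed
  Position 4 ('b'): matches sub[3] = 'b'
  Position 5 ('b'): no match needed
  Position 6 ('c'): no match needed
All 4 characters matched => is a subsequence

1


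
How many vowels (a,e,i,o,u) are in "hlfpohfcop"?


Input: hlfpohfcop
Checking each character:
  'h' at position 0: consonant
  'l' at position 1: consonant
  'f' at position 2: consonant
  'p' at position 3: consonant
  'o' at position 4: vowel (running total: 1)
  'h' at position 5: consonant
  'f' at position 6: consonant
  'c' at position 7: consonant
  'o' at position 8: vowel (running total: 2)
  'p' at position 9: consonant
Total vowels: 2

2


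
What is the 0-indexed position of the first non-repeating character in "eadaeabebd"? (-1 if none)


Input: eadaeabebd
Character frequencies:
  'a': 3
  'b': 2
  'd': 2
  'e': 3
Scanning left to right for freq == 1:
  Position 0 ('e'): freq=3, skip
  Position 1 ('a'): freq=3, skip
  Position 2 ('d'): freq=2, skip
  Position 3 ('a'): freq=3, skip
  Position 4 ('e'): freq=3, skip
  Position 5 ('a'): freq=3, skip
  Position 6 ('b'): freq=2, skip
  Position 7 ('e'): freq=3, skip
  Position 8 ('b'): freq=2, skip
  Position 9 ('d'): freq=2, skip
  No unique character found => answer = -1

-1
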